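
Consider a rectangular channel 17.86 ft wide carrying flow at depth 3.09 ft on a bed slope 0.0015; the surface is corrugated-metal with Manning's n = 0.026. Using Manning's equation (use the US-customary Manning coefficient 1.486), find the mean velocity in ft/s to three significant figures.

3.85 ft/s

A = b·y = 17.86 × 3.09 = 55.19 ft²
P = b + 2y = 17.86 + 2×3.09 = 24.04 ft
R = A/P = 55.19/24.04 = 2.296 ft
Q = (1.486/n)·A·R^(2/3)·S^(1/2) = (1.486/0.026) × 55.19 × 2.296^(2/3) × 0.0015^(1/2) = 212.6 ft³/s
V = Q/A = 212.6/55.19 = 3.852 ft/s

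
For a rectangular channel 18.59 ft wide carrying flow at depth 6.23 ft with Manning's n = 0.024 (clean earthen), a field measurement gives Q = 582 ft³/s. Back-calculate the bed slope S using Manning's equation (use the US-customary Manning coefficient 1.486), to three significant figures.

A = b·y = 18.59 × 6.23 = 115.8 ft²
P = b + 2y = 18.59 + 2×6.23 = 31.05 ft
R = A/P = 115.8/31.05 = 3.730 ft
S = (Q·n / (1.486·A·R^(2/3)))² = (582×0.024 / (1.486×115.8×2.405))² = 0.001139

0.00114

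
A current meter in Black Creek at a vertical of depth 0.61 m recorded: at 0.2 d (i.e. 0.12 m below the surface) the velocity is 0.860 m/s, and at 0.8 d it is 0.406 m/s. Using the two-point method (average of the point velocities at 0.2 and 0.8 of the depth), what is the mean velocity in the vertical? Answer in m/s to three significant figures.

v̄ = (0.860 + 0.406) / 2 = 0.6330 m/s

0.633 m/s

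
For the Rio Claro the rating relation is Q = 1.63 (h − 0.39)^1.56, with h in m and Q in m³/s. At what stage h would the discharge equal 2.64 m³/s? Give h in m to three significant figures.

h − h₀ = (Q/C)^(1/b) = (2.64/1.63)^(1/1.56) = 1.362 m
h = 0.39 + 1.362 = 1.752 m

1.75 m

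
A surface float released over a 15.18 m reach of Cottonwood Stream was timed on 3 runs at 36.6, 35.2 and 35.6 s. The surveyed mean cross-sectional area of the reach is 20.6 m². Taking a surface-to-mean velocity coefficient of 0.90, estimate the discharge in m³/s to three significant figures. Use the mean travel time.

t̄ = (36.6 + 35.2 + 35.6) / 3 = 35.8 s
v_surface = L / t̄ = 15.18 / 35.8 = 0.4240 m/s
v_mean = 0.90 × 0.4240 = 0.3816 m/s
Q = A × v_mean = 20.6 × 0.3816 = 7.861 m³/s

7.86 m³/s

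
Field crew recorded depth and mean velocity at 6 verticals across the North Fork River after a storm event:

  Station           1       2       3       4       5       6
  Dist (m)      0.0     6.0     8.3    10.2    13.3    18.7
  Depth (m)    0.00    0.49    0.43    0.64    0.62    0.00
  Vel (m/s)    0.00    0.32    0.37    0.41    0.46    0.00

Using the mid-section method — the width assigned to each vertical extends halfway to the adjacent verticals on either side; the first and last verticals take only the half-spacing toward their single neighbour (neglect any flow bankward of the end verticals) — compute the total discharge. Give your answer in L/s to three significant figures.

w_2 = (8.3 − 0.0)/2 = 4.15 m; q_2 = 0.32 × 0.49 × 4.15 = 0.6507 m³/s
w_3 = (10.2 − 6.0)/2 = 2.1 m; q_3 = 0.37 × 0.43 × 2.1 = 0.3341 m³/s
w_4 = (13.3 − 8.3)/2 = 2.5 m; q_4 = 0.41 × 0.64 × 2.5 = 0.6560 m³/s
w_5 = (18.7 − 10.2)/2 = 4.25 m; q_5 = 0.46 × 0.62 × 4.25 = 1.212 m³/s
Stations 1, 6 contribute zero (depth or velocity is 0).
Q = Σ qᵢ = 2.853 m³/s
= 2.853 × 1000 = 2853 L/s

2850 L/s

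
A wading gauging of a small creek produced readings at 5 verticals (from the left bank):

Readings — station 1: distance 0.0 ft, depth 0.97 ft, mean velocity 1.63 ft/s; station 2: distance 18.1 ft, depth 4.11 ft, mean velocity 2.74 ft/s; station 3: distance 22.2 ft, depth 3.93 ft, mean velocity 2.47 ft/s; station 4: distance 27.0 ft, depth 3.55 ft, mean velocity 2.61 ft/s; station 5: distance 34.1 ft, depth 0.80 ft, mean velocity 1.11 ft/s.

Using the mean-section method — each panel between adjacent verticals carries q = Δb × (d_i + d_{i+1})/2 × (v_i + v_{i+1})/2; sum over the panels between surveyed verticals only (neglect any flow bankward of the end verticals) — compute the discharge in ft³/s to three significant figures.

218 ft³/s

Panel 1-2: Δb = 18.1 ft, d̄ = (0.97+4.11)/2 = 2.54, v̄ = (1.63+2.74)/2 = 2.185 → q = 18.1×2.54×2.185 = 100.5 ft³/s
Panel 2-3: Δb = 4.1 ft, d̄ = (4.11+3.93)/2 = 4.02, v̄ = (2.74+2.47)/2 = 2.605 → q = 4.1×4.02×2.605 = 42.94 ft³/s
Panel 3-4: Δb = 4.8 ft, d̄ = (3.93+3.55)/2 = 3.74, v̄ = (2.47+2.61)/2 = 2.54 → q = 4.8×3.74×2.54 = 45.60 ft³/s
Panel 4-5: Δb = 7.1 ft, d̄ = (3.55+0.80)/2 = 2.175, v̄ = (2.61+1.11)/2 = 1.86 → q = 7.1×2.175×1.86 = 28.72 ft³/s
Q = Σ q = 217.7 ft³/s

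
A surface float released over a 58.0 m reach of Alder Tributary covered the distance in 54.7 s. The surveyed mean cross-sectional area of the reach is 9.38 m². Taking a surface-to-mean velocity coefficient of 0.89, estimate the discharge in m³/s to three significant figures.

8.85 m³/s

v_surface = L / t̄ = 58.0 / 54.7 = 1.060 m/s
v_mean = 0.89 × 1.060 = 0.9437 m/s
Q = A × v_mean = 9.38 × 0.9437 = 8.852 m³/s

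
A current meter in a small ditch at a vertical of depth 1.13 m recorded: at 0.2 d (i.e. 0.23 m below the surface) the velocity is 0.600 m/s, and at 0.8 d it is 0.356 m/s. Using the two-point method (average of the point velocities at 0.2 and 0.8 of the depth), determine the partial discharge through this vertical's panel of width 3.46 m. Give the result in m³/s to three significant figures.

v̄ = (0.600 + 0.356) / 2 = 0.4780 m/s
q = v̄ × d × w = 0.4780 × 1.13 × 3.46 = 1.869 m³/s

1.87 m³/s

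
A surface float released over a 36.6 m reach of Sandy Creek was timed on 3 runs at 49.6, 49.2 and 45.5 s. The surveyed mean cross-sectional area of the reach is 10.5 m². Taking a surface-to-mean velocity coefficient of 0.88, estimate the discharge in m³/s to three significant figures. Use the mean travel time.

7.03 m³/s

t̄ = (49.6 + 49.2 + 45.5) / 3 = 48.1 s
v_surface = L / t̄ = 36.6 / 48.1 = 0.7609 m/s
v_mean = 0.88 × 0.7609 = 0.6696 m/s
Q = A × v_mean = 10.5 × 0.6696 = 7.031 m³/s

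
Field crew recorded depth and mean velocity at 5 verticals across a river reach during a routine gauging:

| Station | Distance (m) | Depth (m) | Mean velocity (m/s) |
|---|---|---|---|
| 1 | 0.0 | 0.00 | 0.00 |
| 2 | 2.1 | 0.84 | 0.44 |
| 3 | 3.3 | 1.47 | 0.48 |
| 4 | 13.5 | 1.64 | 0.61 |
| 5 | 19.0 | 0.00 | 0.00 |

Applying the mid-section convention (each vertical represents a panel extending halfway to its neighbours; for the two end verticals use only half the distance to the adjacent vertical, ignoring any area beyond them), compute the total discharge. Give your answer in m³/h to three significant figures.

44900 m³/h

w_2 = (3.3 − 0.0)/2 = 1.65 m; q_2 = 0.44 × 0.84 × 1.65 = 0.6098 m³/s
w_3 = (13.5 − 2.1)/2 = 5.7 m; q_3 = 0.48 × 1.47 × 5.7 = 4.022 m³/s
w_4 = (19.0 − 3.3)/2 = 7.85 m; q_4 = 0.61 × 1.64 × 7.85 = 7.853 m³/s
Stations 1, 5 contribute zero (depth or velocity is 0).
Q = Σ qᵢ = 12.48 m³/s
= 12.48 × 3600 = 44950 m³/h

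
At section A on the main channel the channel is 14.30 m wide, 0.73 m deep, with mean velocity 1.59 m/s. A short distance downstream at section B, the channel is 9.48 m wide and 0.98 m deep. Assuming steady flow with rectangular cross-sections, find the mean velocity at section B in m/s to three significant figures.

Q = A₁V₁ = (14.30×0.73) × 1.59 = 16.60 m³/s
A₂ = 9.48 × 0.98 = 9.290 m²
V₂ = Q/A₂ = 16.60/9.290 = 1.787 m/s

1.79 m/s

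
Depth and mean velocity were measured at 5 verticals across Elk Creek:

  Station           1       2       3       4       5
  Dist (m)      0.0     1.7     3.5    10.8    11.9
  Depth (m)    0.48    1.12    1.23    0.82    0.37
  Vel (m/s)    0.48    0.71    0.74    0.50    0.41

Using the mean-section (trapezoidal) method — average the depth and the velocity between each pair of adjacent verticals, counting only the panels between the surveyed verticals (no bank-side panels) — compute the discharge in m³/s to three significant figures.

Panel 1-2: Δb = 1.7 m, d̄ = (0.48+1.12)/2 = 0.8, v̄ = (0.48+0.71)/2 = 0.595 → q = 1.7×0.8×0.595 = 0.8092 m³/s
Panel 2-3: Δb = 1.8 m, d̄ = (1.12+1.23)/2 = 1.175, v̄ = (0.71+0.74)/2 = 0.725 → q = 1.8×1.175×0.725 = 1.533 m³/s
Panel 3-4: Δb = 7.3 m, d̄ = (1.23+0.82)/2 = 1.025, v̄ = (0.74+0.50)/2 = 0.62 → q = 7.3×1.025×0.62 = 4.639 m³/s
Panel 4-5: Δb = 1.1 m, d̄ = (0.82+0.37)/2 = 0.595, v̄ = (0.50+0.41)/2 = 0.455 → q = 1.1×0.595×0.455 = 0.2978 m³/s
Q = Σ q = 7.280 m³/s

7.28 m³/s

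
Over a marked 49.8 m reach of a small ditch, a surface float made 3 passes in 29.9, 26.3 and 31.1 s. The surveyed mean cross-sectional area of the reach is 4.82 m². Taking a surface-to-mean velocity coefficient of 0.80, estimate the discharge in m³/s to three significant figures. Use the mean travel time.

t̄ = (29.9 + 26.3 + 31.1) / 3 = 29.1 s
v_surface = L / t̄ = 49.8 / 29.1 = 1.711 m/s
v_mean = 0.80 × 1.711 = 1.369 m/s
Q = A × v_mean = 4.82 × 1.369 = 6.599 m³/s

6.60 m³/s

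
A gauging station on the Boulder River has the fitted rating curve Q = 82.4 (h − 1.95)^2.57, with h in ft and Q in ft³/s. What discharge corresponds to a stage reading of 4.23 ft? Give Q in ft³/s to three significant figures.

Q = 82.4 × (4.23 − 1.95)^2.57 = 82.4 × 2.28^2.57 = 685.2 ft³/s

685 ft³/s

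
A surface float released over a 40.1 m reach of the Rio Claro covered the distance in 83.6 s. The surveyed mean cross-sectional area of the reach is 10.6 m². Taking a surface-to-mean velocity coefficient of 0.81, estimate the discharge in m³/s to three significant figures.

4.12 m³/s

v_surface = L / t̄ = 40.1 / 83.6 = 0.4797 m/s
v_mean = 0.81 × 0.4797 = 0.3885 m/s
Q = A × v_mean = 10.6 × 0.3885 = 4.118 m³/s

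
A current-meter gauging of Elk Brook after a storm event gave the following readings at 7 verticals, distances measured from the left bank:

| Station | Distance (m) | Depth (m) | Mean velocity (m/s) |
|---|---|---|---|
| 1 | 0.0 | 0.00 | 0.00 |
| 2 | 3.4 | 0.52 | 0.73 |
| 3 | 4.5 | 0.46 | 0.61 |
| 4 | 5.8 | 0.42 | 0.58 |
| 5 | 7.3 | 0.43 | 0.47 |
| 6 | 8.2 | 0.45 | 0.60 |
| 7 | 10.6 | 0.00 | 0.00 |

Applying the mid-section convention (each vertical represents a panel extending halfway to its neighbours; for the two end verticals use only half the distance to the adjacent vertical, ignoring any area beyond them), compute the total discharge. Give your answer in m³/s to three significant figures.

2.22 m³/s

w_2 = (4.5 − 0.0)/2 = 2.25 m; q_2 = 0.73 × 0.52 × 2.25 = 0.8541 m³/s
w_3 = (5.8 − 3.4)/2 = 1.2 m; q_3 = 0.61 × 0.46 × 1.2 = 0.3367 m³/s
w_4 = (7.3 − 4.5)/2 = 1.4 m; q_4 = 0.58 × 0.42 × 1.4 = 0.3410 m³/s
w_5 = (8.2 − 5.8)/2 = 1.2 m; q_5 = 0.47 × 0.43 × 1.2 = 0.2425 m³/s
w_6 = (10.6 − 7.3)/2 = 1.65 m; q_6 = 0.60 × 0.45 × 1.65 = 0.4455 m³/s
Stations 1, 7 contribute zero (depth or velocity is 0).
Q = Σ qᵢ = 2.220 m³/s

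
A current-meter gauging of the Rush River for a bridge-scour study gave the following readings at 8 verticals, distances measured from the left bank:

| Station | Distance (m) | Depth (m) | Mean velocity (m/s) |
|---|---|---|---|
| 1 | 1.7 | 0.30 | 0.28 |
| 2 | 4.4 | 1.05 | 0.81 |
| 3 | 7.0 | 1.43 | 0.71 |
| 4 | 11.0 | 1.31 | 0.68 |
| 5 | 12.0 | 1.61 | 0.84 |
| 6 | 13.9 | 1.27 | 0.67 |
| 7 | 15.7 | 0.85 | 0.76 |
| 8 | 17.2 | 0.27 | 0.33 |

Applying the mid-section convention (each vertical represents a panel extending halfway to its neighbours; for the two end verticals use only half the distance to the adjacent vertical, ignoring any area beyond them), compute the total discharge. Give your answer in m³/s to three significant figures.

w_1 = (4.4 − 1.7)/2 = 1.35 m; q_1 = 0.28 × 0.30 × 1.35 = 0.1134 m³/s
w_2 = (7.0 − 1.7)/2 = 2.65 m; q_2 = 0.81 × 1.05 × 2.65 = 2.254 m³/s
w_3 = (11.0 − 4.4)/2 = 3.3 m; q_3 = 0.71 × 1.43 × 3.3 = 3.350 m³/s
w_4 = (12.0 − 7.0)/2 = 2.5 m; q_4 = 0.68 × 1.31 × 2.5 = 2.227 m³/s
w_5 = (13.9 − 11.0)/2 = 1.45 m; q_5 = 0.84 × 1.61 × 1.45 = 1.961 m³/s
w_6 = (15.7 − 12.0)/2 = 1.85 m; q_6 = 0.67 × 1.27 × 1.85 = 1.574 m³/s
w_7 = (17.2 − 13.9)/2 = 1.65 m; q_7 = 0.76 × 0.85 × 1.65 = 1.066 m³/s
w_8 = (17.2 − 15.7)/2 = 0.75 m; q_8 = 0.33 × 0.27 × 0.75 = 0.06683 m³/s
Q = Σ qᵢ = 12.61 m³/s

12.6 m³/s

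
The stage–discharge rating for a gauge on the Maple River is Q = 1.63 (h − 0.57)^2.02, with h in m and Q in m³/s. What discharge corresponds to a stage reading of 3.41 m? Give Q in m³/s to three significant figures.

13.4 m³/s

Q = 1.63 × (3.41 − 0.57)^2.02 = 1.63 × 2.84^2.02 = 13.42 m³/s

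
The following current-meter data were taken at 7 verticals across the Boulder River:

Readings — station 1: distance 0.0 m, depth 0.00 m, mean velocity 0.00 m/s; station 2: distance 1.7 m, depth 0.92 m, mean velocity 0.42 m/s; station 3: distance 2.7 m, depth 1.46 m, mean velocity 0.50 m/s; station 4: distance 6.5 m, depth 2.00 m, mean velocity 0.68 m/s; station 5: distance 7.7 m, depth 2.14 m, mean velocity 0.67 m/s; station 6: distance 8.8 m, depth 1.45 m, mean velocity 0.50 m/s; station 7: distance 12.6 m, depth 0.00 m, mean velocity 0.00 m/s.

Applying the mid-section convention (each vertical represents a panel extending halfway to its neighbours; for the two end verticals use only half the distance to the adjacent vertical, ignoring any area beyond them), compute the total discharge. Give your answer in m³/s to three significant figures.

9.10 m³/s

w_2 = (2.7 − 0.0)/2 = 1.35 m; q_2 = 0.42 × 0.92 × 1.35 = 0.5216 m³/s
w_3 = (6.5 − 1.7)/2 = 2.4 m; q_3 = 0.50 × 1.46 × 2.4 = 1.752 m³/s
w_4 = (7.7 − 2.7)/2 = 2.5 m; q_4 = 0.68 × 2.00 × 2.5 = 3.400 m³/s
w_5 = (8.8 − 6.5)/2 = 1.15 m; q_5 = 0.67 × 2.14 × 1.15 = 1.649 m³/s
w_6 = (12.6 − 7.7)/2 = 2.45 m; q_6 = 0.50 × 1.45 × 2.45 = 1.776 m³/s
Stations 1, 7 contribute zero (depth or velocity is 0).
Q = Σ qᵢ = 9.099 m³/s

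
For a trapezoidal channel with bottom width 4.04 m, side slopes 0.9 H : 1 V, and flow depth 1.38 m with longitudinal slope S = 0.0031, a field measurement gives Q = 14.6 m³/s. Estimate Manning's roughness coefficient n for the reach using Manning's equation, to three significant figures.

0.0267

A = (b + z·y)·y = (4.04 + 0.9×1.38)×1.38 = 7.289 m²
P = b + 2y√(1+z²) = 4.04 + 2×1.38×√(1+0.9²) = 7.753 m
R = A/P = 7.289/7.753 = 0.9401 m
n = (1/Q)·A·R^(2/3)·S^(1/2) = (1/14.6) × 7.289 × 0.9597 × 0.05568 = 0.02668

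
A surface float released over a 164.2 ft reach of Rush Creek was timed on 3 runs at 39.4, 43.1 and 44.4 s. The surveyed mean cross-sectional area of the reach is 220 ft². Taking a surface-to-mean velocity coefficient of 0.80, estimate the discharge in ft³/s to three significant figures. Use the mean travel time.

683 ft³/s

t̄ = (39.4 + 43.1 + 44.4) / 3 = 42.3 s
v_surface = L / t̄ = 164.2 / 42.3 = 3.882 ft/s
v_mean = 0.80 × 3.882 = 3.105 ft/s
Q = A × v_mean = 220 × 3.105 = 683.2 ft³/s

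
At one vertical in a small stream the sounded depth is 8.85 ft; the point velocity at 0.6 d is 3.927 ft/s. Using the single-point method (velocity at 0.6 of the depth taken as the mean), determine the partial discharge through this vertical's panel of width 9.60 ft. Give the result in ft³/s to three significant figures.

334 ft³/s

v̄ = v₀.₆ = 3.927 ft/s
q = v̄ × d × w = 3.927 × 8.85 × 9.60 = 333.6 ft³/s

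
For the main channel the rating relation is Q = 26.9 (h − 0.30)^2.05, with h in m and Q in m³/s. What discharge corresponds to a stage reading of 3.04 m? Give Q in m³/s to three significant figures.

212 m³/s

Q = 26.9 × (3.04 − 0.30)^2.05 = 26.9 × 2.74^2.05 = 212.4 m³/s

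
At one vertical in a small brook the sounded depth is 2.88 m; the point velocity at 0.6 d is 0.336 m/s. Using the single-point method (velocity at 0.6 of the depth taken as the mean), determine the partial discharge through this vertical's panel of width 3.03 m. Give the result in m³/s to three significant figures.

v̄ = v₀.₆ = 0.336 m/s
q = v̄ × d × w = 0.3360 × 2.88 × 3.03 = 2.932 m³/s

2.93 m³/s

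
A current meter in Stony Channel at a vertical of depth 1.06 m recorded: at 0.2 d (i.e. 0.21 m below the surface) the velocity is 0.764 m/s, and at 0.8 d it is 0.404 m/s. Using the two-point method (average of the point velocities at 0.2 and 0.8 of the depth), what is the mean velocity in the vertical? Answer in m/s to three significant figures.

v̄ = (0.764 + 0.404) / 2 = 0.5840 m/s

0.584 m/s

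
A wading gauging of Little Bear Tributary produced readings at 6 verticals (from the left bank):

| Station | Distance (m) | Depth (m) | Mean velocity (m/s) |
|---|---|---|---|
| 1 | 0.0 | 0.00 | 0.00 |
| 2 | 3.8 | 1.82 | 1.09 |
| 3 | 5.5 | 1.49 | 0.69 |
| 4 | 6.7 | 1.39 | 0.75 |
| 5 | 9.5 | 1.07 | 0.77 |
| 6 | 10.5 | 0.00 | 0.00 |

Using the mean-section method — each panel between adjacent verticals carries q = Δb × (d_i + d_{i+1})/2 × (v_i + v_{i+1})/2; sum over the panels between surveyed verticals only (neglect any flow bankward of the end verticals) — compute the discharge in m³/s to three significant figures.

8.46 m³/s

Panel 1-2: Δb = 3.8 m, d̄ = (0.00+1.82)/2 = 0.91, v̄ = (0.00+1.09)/2 = 0.545 → q = 3.8×0.91×0.545 = 1.885 m³/s
Panel 2-3: Δb = 1.7 m, d̄ = (1.82+1.49)/2 = 1.655, v̄ = (1.09+0.69)/2 = 0.89 → q = 1.7×1.655×0.89 = 2.504 m³/s
Panel 3-4: Δb = 1.2 m, d̄ = (1.49+1.39)/2 = 1.44, v̄ = (0.69+0.75)/2 = 0.72 → q = 1.2×1.44×0.72 = 1.244 m³/s
Panel 4-5: Δb = 2.8 m, d̄ = (1.39+1.07)/2 = 1.23, v̄ = (0.75+0.77)/2 = 0.76 → q = 2.8×1.23×0.76 = 2.617 m³/s
Panel 5-6: Δb = 1 m, d̄ = (1.07+0.00)/2 = 0.535, v̄ = (0.77+0.00)/2 = 0.385 → q = 1×0.535×0.385 = 0.2060 m³/s
Q = Σ q = 8.456 m³/s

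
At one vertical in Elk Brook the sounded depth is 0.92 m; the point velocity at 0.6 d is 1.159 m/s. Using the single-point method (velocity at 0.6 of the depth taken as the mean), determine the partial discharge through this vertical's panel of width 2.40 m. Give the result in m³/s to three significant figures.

2.56 m³/s

v̄ = v₀.₆ = 1.159 m/s
q = v̄ × d × w = 1.159 × 0.92 × 2.40 = 2.559 m³/s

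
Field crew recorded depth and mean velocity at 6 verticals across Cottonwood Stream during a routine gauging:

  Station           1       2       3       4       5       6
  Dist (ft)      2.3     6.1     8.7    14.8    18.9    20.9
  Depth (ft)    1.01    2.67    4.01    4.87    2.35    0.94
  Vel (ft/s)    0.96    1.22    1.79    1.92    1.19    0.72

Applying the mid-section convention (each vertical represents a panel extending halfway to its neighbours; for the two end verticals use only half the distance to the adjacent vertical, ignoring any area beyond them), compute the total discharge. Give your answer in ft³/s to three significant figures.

100 ft³/s

w_1 = (6.1 − 2.3)/2 = 1.9 ft; q_1 = 0.96 × 1.01 × 1.9 = 1.842 ft³/s
w_2 = (8.7 − 2.3)/2 = 3.2 ft; q_2 = 1.22 × 2.67 × 3.2 = 10.42 ft³/s
w_3 = (14.8 − 6.1)/2 = 4.35 ft; q_3 = 1.79 × 4.01 × 4.35 = 31.22 ft³/s
w_4 = (18.9 − 8.7)/2 = 5.1 ft; q_4 = 1.92 × 4.87 × 5.1 = 47.69 ft³/s
w_5 = (20.9 − 14.8)/2 = 3.05 ft; q_5 = 1.19 × 2.35 × 3.05 = 8.529 ft³/s
w_6 = (20.9 − 18.9)/2 = 1 ft; q_6 = 0.72 × 0.94 × 1 = 0.6768 ft³/s
Q = Σ qᵢ = 100.4 ft³/s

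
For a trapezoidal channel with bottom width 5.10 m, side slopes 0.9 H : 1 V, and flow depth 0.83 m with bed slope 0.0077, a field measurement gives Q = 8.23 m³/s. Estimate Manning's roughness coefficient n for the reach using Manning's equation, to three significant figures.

0.0393

A = (b + z·y)·y = (5.10 + 0.9×0.83)×0.83 = 4.853 m²
P = b + 2y√(1+z²) = 5.10 + 2×0.83×√(1+0.9²) = 7.333 m
R = A/P = 4.853/7.333 = 0.6618 m
n = (1/Q)·A·R^(2/3)·S^(1/2) = (1/8.23) × 4.853 × 0.7594 × 0.08775 = 0.03929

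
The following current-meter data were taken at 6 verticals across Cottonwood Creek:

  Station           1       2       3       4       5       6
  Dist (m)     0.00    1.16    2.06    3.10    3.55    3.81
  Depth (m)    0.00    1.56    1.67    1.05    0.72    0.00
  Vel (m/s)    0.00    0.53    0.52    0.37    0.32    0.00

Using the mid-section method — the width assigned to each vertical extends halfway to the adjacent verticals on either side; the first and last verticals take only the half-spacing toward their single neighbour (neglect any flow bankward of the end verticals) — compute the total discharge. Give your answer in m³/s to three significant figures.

2.07 m³/s

w_2 = (2.06 − 0.00)/2 = 1.03 m; q_2 = 0.53 × 1.56 × 1.03 = 0.8516 m³/s
w_3 = (3.10 − 1.16)/2 = 0.97 m; q_3 = 0.52 × 1.67 × 0.97 = 0.8423 m³/s
w_4 = (3.55 − 2.06)/2 = 0.745 m; q_4 = 0.37 × 1.05 × 0.745 = 0.2894 m³/s
w_5 = (3.81 − 3.10)/2 = 0.355 m; q_5 = 0.32 × 0.72 × 0.355 = 0.08179 m³/s
Stations 1, 6 contribute zero (depth or velocity is 0).
Q = Σ qᵢ = 2.065 m³/s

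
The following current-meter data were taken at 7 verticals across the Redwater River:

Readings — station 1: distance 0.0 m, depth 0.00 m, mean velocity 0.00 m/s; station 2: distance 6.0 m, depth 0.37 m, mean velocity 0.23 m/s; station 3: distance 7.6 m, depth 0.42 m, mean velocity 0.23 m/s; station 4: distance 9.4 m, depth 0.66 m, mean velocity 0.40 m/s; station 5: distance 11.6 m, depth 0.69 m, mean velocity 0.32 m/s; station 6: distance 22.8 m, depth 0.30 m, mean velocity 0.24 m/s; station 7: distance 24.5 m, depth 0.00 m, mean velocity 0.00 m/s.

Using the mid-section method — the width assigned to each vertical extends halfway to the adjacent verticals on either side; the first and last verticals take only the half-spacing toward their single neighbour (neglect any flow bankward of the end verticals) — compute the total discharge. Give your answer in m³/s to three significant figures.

w_2 = (7.6 − 0.0)/2 = 3.8 m; q_2 = 0.23 × 0.37 × 3.8 = 0.3234 m³/s
w_3 = (9.4 − 6.0)/2 = 1.7 m; q_3 = 0.23 × 0.42 × 1.7 = 0.1642 m³/s
w_4 = (11.6 − 7.6)/2 = 2 m; q_4 = 0.40 × 0.66 × 2 = 0.5280 m³/s
w_5 = (22.8 − 9.4)/2 = 6.7 m; q_5 = 0.32 × 0.69 × 6.7 = 1.479 m³/s
w_6 = (24.5 − 11.6)/2 = 6.45 m; q_6 = 0.24 × 0.30 × 6.45 = 0.4644 m³/s
Stations 1, 7 contribute zero (depth or velocity is 0).
Q = Σ qᵢ = 2.959 m³/s

2.96 m³/s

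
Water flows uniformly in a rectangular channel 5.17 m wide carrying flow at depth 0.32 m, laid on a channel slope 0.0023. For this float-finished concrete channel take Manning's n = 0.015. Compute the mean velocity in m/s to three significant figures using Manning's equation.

A = b·y = 5.17 × 0.32 = 1.654 m²
P = b + 2y = 5.17 + 2×0.32 = 5.810 m
R = A/P = 1.654/5.810 = 0.2848 m
Q = (1/n)·A·R^(2/3)·S^(1/2) = (1/0.015) × 1.654 × 0.2848^(2/3) × 0.0023^(1/2) = 2.289 m³/s
V = Q/A = 2.289/1.654 = 1.384 m/s

1.38 m/s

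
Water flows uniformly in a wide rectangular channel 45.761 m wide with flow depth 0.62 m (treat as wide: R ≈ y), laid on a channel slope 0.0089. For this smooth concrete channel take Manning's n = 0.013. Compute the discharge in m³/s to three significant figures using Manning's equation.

150 m³/s

A = b·y = 45.761 × 0.62 = 28.37 m²
Wide channel: R ≈ y = 0.62 m
Q = (1/n)·A·R^(2/3)·S^(1/2) = (1/0.013) × 28.37 × 0.6200^(2/3) × 0.0089^(1/2) = 149.7 m³/s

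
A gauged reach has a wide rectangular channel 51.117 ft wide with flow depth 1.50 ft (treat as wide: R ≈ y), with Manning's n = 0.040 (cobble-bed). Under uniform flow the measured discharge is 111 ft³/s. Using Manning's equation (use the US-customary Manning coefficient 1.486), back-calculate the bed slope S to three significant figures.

A = b·y = 51.117 × 1.50 = 76.68 ft²
Wide channel: R ≈ y = 1.50 ft
S = (Q·n / (1.486·A·R^(2/3)))² = (111×0.040 / (1.486×76.68×1.310))² = 0.0008844

0.000884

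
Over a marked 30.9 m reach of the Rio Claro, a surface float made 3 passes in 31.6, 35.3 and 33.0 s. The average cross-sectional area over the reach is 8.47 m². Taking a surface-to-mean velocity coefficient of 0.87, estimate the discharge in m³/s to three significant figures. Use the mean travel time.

t̄ = (31.6 + 35.3 + 33.0) / 3 = 33.3 s
v_surface = L / t̄ = 30.9 / 33.3 = 0.9279 m/s
v_mean = 0.87 × 0.9279 = 0.8073 m/s
Q = A × v_mean = 8.47 × 0.8073 = 6.838 m³/s

6.84 m³/s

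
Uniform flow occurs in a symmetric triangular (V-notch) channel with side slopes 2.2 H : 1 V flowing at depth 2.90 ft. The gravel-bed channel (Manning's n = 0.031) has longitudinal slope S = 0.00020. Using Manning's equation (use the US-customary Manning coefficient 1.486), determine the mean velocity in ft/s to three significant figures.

0.816 ft/s

A = z·y² = 2.2×2.90² = 18.50 ft²
P = 2y√(1+z²) = 2×2.90×√(1+2.2²) = 14.02 ft
R = A/P = 18.50/14.02 = 1.320 ft
Q = (1.486/n)·A·R^(2/3)·S^(1/2) = (1.486/0.031) × 18.50 × 1.320^(2/3) × 0.00020^(1/2) = 15.09 ft³/s
V = Q/A = 15.09/18.50 = 0.8158 ft/s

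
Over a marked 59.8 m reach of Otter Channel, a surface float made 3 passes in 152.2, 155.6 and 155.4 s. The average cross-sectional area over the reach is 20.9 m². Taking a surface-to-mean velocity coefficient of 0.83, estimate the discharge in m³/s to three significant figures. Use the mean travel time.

t̄ = (152.2 + 155.6 + 155.4) / 3 = 154.4 s
v_surface = L / t̄ = 59.8 / 154.4 = 0.3873 m/s
v_mean = 0.83 × 0.3873 = 0.3215 m/s
Q = A × v_mean = 20.9 × 0.3215 = 6.719 m³/s

6.72 m³/s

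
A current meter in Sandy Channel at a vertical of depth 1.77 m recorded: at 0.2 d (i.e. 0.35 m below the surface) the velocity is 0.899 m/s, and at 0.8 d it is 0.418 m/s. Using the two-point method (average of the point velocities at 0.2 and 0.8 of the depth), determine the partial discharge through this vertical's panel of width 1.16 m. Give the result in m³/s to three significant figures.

v̄ = (0.899 + 0.418) / 2 = 0.6585 m/s
q = v̄ × d × w = 0.6585 × 1.77 × 1.16 = 1.352 m³/s

1.35 m³/s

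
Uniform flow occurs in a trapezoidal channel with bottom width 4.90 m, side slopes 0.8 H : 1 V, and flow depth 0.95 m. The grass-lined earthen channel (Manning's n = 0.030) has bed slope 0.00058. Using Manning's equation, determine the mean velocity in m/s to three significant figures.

0.653 m/s

A = (b + z·y)·y = (4.90 + 0.8×0.95)×0.95 = 5.377 m²
P = b + 2y√(1+z²) = 4.90 + 2×0.95×√(1+0.8²) = 7.333 m
R = A/P = 5.377/7.333 = 0.7332 m
Q = (1/n)·A·R^(2/3)·S^(1/2) = (1/0.030) × 5.377 × 0.7332^(2/3) × 0.00058^(1/2) = 3.510 m³/s
V = Q/A = 3.510/5.377 = 0.6528 m/s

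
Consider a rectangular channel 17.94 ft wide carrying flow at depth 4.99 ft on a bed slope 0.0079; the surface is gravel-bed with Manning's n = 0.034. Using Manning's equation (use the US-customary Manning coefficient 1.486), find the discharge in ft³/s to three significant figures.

756 ft³/s

A = b·y = 17.94 × 4.99 = 89.52 ft²
P = b + 2y = 17.94 + 2×4.99 = 27.92 ft
R = A/P = 89.52/27.92 = 3.206 ft
Q = (1.486/n)·A·R^(2/3)·S^(1/2) = (1.486/0.034) × 89.52 × 3.206^(2/3) × 0.0079^(1/2) = 756.2 ft³/s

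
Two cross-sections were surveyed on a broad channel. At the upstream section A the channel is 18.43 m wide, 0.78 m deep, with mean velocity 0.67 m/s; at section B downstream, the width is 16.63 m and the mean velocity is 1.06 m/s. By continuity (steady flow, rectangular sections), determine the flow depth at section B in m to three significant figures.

Q = A₁V₁ = (18.43×0.78) × 0.67 = 9.632 m³/s
d₂ = Q/(b₂ V₂) = 9.632/(16.63×1.06) = 0.5464 m

0.546 m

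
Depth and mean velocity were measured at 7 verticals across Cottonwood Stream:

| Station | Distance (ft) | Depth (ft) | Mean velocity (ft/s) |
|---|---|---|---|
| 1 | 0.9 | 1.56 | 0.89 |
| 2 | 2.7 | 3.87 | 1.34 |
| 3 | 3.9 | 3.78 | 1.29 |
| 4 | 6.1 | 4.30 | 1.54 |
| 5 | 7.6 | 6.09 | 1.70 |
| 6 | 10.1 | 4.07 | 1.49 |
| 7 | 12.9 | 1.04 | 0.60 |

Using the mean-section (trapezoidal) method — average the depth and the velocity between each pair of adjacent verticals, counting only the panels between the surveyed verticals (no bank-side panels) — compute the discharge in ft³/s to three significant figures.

64.4 ft³/s

Panel 1-2: Δb = 1.8 ft, d̄ = (1.56+3.87)/2 = 2.715, v̄ = (0.89+1.34)/2 = 1.115 → q = 1.8×2.715×1.115 = 5.449 ft³/s
Panel 2-3: Δb = 1.2 ft, d̄ = (3.87+3.78)/2 = 3.825, v̄ = (1.34+1.29)/2 = 1.315 → q = 1.2×3.825×1.315 = 6.036 ft³/s
Panel 3-4: Δb = 2.2 ft, d̄ = (3.78+4.30)/2 = 4.04, v̄ = (1.29+1.54)/2 = 1.415 → q = 2.2×4.04×1.415 = 12.58 ft³/s
Panel 4-5: Δb = 1.5 ft, d̄ = (4.30+6.09)/2 = 5.195, v̄ = (1.54+1.70)/2 = 1.62 → q = 1.5×5.195×1.62 = 12.62 ft³/s
Panel 5-6: Δb = 2.5 ft, d̄ = (6.09+4.07)/2 = 5.08, v̄ = (1.70+1.49)/2 = 1.595 → q = 2.5×5.08×1.595 = 20.26 ft³/s
Panel 6-7: Δb = 2.8 ft, d̄ = (4.07+1.04)/2 = 2.555, v̄ = (1.49+0.60)/2 = 1.045 → q = 2.8×2.555×1.045 = 7.476 ft³/s
Q = Σ q = 64.42 ft³/s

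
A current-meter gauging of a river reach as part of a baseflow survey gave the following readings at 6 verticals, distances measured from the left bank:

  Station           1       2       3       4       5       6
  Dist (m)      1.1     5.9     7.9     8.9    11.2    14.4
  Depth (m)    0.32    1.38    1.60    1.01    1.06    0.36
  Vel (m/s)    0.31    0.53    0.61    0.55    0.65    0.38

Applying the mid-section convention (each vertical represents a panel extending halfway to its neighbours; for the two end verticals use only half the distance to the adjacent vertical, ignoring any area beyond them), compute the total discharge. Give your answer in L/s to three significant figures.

w_1 = (5.9 − 1.1)/2 = 2.4 m; q_1 = 0.31 × 0.32 × 2.4 = 0.2381 m³/s
w_2 = (7.9 − 1.1)/2 = 3.4 m; q_2 = 0.53 × 1.38 × 3.4 = 2.487 m³/s
w_3 = (8.9 − 5.9)/2 = 1.5 m; q_3 = 0.61 × 1.60 × 1.5 = 1.464 m³/s
w_4 = (11.2 − 7.9)/2 = 1.65 m; q_4 = 0.55 × 1.01 × 1.65 = 0.9166 m³/s
w_5 = (14.4 − 8.9)/2 = 2.75 m; q_5 = 0.65 × 1.06 × 2.75 = 1.895 m³/s
w_6 = (14.4 − 11.2)/2 = 1.6 m; q_6 = 0.38 × 0.36 × 1.6 = 0.2189 m³/s
Q = Σ qᵢ = 7.219 m³/s
= 7.219 × 1000 = 7219 L/s

7220 L/s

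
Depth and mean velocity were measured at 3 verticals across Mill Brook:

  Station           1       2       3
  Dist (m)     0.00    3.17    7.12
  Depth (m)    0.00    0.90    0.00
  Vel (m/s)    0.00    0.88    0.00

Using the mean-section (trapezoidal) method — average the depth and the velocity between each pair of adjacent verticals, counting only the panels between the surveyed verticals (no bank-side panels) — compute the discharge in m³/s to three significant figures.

Panel 1-2: Δb = 3.17 m, d̄ = (0.00+0.90)/2 = 0.45, v̄ = (0.00+0.88)/2 = 0.44 → q = 3.17×0.45×0.44 = 0.6277 m³/s
Panel 2-3: Δb = 3.95 m, d̄ = (0.90+0.00)/2 = 0.45, v̄ = (0.88+0.00)/2 = 0.44 → q = 3.95×0.45×0.44 = 0.7821 m³/s
Q = Σ q = 1.410 m³/s

1.41 m³/s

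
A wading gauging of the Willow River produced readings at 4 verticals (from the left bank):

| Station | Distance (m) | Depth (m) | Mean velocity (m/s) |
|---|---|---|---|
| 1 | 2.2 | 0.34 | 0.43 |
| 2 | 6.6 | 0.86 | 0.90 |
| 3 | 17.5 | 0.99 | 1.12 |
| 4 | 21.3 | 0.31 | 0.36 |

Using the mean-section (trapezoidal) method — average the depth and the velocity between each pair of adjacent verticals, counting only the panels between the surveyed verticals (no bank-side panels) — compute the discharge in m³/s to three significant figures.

13.8 m³/s

Panel 1-2: Δb = 4.4 m, d̄ = (0.34+0.86)/2 = 0.6, v̄ = (0.43+0.90)/2 = 0.665 → q = 4.4×0.6×0.665 = 1.756 m³/s
Panel 2-3: Δb = 10.9 m, d̄ = (0.86+0.99)/2 = 0.925, v̄ = (0.90+1.12)/2 = 1.01 → q = 10.9×0.925×1.01 = 10.18 m³/s
Panel 3-4: Δb = 3.8 m, d̄ = (0.99+0.31)/2 = 0.65, v̄ = (1.12+0.36)/2 = 0.74 → q = 3.8×0.65×0.74 = 1.828 m³/s
Q = Σ q = 13.77 m³/s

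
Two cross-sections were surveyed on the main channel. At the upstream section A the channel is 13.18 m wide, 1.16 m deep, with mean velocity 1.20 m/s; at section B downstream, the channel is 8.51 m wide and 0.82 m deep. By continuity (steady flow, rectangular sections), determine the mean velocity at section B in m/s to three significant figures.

2.63 m/s

Q = A₁V₁ = (13.18×1.16) × 1.20 = 18.35 m³/s
A₂ = 8.51 × 0.82 = 6.978 m²
V₂ = Q/A₂ = 18.35/6.978 = 2.629 m/s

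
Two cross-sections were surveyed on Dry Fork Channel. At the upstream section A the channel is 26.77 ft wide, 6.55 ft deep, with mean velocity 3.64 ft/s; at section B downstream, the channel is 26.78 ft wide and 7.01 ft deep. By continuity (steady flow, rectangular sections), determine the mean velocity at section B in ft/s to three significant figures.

Q = A₁V₁ = (26.77×6.55) × 3.64 = 638.3 ft³/s
A₂ = 26.78 × 7.01 = 187.7 ft²
V₂ = Q/A₂ = 638.3/187.7 = 3.400 ft/s

3.40 ft/s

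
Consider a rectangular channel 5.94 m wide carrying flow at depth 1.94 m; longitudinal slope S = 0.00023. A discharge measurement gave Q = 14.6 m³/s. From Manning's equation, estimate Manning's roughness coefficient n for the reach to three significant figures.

A = b·y = 5.94 × 1.94 = 11.52 m²
P = b + 2y = 5.94 + 2×1.94 = 9.820 m
R = A/P = 11.52/9.820 = 1.173 m
n = (1/Q)·A·R^(2/3)·S^(1/2) = (1/14.6) × 11.52 × 1.113 × 0.01517 = 0.01332

0.0133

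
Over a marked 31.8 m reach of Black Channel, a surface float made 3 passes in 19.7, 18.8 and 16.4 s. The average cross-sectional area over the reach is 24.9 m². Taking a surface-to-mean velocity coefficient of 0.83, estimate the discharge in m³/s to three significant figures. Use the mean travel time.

t̄ = (19.7 + 18.8 + 16.4) / 3 = 18.3 s
v_surface = L / t̄ = 31.8 / 18.3 = 1.738 m/s
v_mean = 0.83 × 1.738 = 1.442 m/s
Q = A × v_mean = 24.9 × 1.442 = 35.91 m³/s

35.9 m³/s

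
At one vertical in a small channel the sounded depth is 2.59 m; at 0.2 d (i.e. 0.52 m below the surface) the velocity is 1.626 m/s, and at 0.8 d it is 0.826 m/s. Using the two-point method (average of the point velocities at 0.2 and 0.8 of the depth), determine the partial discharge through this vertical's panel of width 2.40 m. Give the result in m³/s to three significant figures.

v̄ = (1.626 + 0.826) / 2 = 1.226 m/s
q = v̄ × d × w = 1.226 × 2.59 × 2.40 = 7.621 m³/s

7.62 m³/s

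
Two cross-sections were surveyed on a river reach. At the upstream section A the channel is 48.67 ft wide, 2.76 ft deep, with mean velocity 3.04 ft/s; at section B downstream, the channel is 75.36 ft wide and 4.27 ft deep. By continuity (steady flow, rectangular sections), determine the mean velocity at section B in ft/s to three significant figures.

1.27 ft/s

Q = A₁V₁ = (48.67×2.76) × 3.04 = 408.4 ft³/s
A₂ = 75.36 × 4.27 = 321.8 ft²
V₂ = Q/A₂ = 408.4/321.8 = 1.269 ft/s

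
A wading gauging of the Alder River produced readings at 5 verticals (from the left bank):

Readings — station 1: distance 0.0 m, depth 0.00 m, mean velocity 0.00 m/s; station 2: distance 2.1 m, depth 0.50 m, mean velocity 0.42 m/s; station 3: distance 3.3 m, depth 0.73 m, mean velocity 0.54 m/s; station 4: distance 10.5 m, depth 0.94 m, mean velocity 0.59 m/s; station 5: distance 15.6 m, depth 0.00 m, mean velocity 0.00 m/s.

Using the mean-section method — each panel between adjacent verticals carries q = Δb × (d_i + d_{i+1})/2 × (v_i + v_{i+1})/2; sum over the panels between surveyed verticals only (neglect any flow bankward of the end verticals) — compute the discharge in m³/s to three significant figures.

Panel 1-2: Δb = 2.1 m, d̄ = (0.00+0.50)/2 = 0.25, v̄ = (0.00+0.42)/2 = 0.21 → q = 2.1×0.25×0.21 = 0.1103 m³/s
Panel 2-3: Δb = 1.2 m, d̄ = (0.50+0.73)/2 = 0.615, v̄ = (0.42+0.54)/2 = 0.48 → q = 1.2×0.615×0.48 = 0.3542 m³/s
Panel 3-4: Δb = 7.2 m, d̄ = (0.73+0.94)/2 = 0.835, v̄ = (0.54+0.59)/2 = 0.565 → q = 7.2×0.835×0.565 = 3.397 m³/s
Panel 4-5: Δb = 5.1 m, d̄ = (0.94+0.00)/2 = 0.47, v̄ = (0.59+0.00)/2 = 0.295 → q = 5.1×0.47×0.295 = 0.7071 m³/s
Q = Σ q = 4.568 m³/s

4.57 m³/s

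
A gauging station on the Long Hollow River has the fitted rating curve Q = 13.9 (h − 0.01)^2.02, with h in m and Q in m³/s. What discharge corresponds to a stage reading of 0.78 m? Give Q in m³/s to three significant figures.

Q = 13.9 × (0.78 − 0.01)^2.02 = 13.9 × 0.77^2.02 = 8.198 m³/s

8.20 m³/s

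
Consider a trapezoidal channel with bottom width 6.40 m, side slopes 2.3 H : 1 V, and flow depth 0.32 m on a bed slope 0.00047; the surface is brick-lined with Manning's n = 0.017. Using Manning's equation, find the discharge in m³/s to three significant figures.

A = (b + z·y)·y = (6.40 + 2.3×0.32)×0.32 = 2.284 m²
P = b + 2y√(1+z²) = 6.40 + 2×0.32×√(1+2.3²) = 8.005 m
R = A/P = 2.284/8.005 = 0.2853 m
Q = (1/n)·A·R^(2/3)·S^(1/2) = (1/0.017) × 2.284 × 0.2853^(2/3) × 0.00047^(1/2) = 1.262 m³/s

1.26 m³/s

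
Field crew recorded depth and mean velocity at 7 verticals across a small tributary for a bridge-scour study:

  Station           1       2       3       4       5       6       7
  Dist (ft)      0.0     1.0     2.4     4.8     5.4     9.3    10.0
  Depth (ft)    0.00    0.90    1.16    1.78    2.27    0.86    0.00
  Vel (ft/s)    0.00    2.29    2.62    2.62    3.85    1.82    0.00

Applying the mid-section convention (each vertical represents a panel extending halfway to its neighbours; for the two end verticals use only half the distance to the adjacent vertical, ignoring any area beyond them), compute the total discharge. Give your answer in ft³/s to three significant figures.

w_2 = (2.4 − 0.0)/2 = 1.2 ft; q_2 = 2.29 × 0.90 × 1.2 = 2.473 ft³/s
w_3 = (4.8 − 1.0)/2 = 1.9 ft; q_3 = 2.62 × 1.16 × 1.9 = 5.774 ft³/s
w_4 = (5.4 − 2.4)/2 = 1.5 ft; q_4 = 2.62 × 1.78 × 1.5 = 6.995 ft³/s
w_5 = (9.3 − 4.8)/2 = 2.25 ft; q_5 = 3.85 × 2.27 × 2.25 = 19.66 ft³/s
w_6 = (10.0 − 5.4)/2 = 2.3 ft; q_6 = 1.82 × 0.86 × 2.3 = 3.600 ft³/s
Stations 1, 7 contribute zero (depth or velocity is 0).
Q = Σ qᵢ = 38.51 ft³/s

38.5 ft³/s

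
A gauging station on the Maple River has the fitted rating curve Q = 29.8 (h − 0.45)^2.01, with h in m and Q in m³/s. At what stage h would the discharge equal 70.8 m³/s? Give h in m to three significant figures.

1.99 m

h − h₀ = (Q/C)^(1/b) = (70.8/29.8)^(1/2.01) = 1.538 m
h = 0.45 + 1.538 = 1.988 m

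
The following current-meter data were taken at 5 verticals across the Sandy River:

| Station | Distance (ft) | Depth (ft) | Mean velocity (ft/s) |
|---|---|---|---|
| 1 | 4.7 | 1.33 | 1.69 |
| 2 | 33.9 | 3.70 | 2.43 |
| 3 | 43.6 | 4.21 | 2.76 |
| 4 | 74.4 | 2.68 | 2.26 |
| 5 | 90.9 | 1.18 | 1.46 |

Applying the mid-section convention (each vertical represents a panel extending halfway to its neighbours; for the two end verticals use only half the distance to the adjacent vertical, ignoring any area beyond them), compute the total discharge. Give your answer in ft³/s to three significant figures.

w_1 = (33.9 − 4.7)/2 = 14.6 ft; q_1 = 1.69 × 1.33 × 14.6 = 32.82 ft³/s
w_2 = (43.6 − 4.7)/2 = 19.45 ft; q_2 = 2.43 × 3.70 × 19.45 = 174.9 ft³/s
w_3 = (74.4 − 33.9)/2 = 20.25 ft; q_3 = 2.76 × 4.21 × 20.25 = 235.3 ft³/s
w_4 = (90.9 − 43.6)/2 = 23.65 ft; q_4 = 2.26 × 2.68 × 23.65 = 143.2 ft³/s
w_5 = (90.9 − 74.4)/2 = 8.25 ft; q_5 = 1.46 × 1.18 × 8.25 = 14.21 ft³/s
Q = Σ qᵢ = 600.4 ft³/s

600 ft³/s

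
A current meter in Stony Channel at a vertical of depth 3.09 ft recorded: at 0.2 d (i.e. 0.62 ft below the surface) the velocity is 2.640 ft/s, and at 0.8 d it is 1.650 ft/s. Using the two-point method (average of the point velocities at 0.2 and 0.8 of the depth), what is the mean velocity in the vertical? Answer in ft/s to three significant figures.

v̄ = (2.640 + 1.650) / 2 = 2.145 ft/s

2.15 ft/s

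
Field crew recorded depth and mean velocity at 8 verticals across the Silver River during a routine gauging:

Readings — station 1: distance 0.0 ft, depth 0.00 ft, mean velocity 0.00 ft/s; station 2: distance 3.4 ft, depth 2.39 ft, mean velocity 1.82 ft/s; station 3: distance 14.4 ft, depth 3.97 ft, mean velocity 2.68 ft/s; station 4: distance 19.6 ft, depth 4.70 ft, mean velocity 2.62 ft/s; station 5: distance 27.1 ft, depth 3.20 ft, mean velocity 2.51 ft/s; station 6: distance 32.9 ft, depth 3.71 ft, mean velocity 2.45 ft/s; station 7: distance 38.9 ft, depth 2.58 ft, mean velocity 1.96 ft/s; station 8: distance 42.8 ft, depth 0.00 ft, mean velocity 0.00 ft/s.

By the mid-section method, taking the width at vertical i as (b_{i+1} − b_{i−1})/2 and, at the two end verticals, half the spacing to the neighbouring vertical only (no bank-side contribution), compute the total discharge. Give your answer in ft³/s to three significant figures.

w_2 = (14.4 − 0.0)/2 = 7.2 ft; q_2 = 1.82 × 2.39 × 7.2 = 31.32 ft³/s
w_3 = (19.6 − 3.4)/2 = 8.1 ft; q_3 = 2.68 × 3.97 × 8.1 = 86.18 ft³/s
w_4 = (27.1 − 14.4)/2 = 6.35 ft; q_4 = 2.62 × 4.70 × 6.35 = 78.19 ft³/s
w_5 = (32.9 − 19.6)/2 = 6.65 ft; q_5 = 2.51 × 3.20 × 6.65 = 53.41 ft³/s
w_6 = (38.9 − 27.1)/2 = 5.9 ft; q_6 = 2.45 × 3.71 × 5.9 = 53.63 ft³/s
w_7 = (42.8 − 32.9)/2 = 4.95 ft; q_7 = 1.96 × 2.58 × 4.95 = 25.03 ft³/s
Stations 1, 8 contribute zero (depth or velocity is 0).
Q = Σ qᵢ = 327.8 ft³/s

328 ft³/s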